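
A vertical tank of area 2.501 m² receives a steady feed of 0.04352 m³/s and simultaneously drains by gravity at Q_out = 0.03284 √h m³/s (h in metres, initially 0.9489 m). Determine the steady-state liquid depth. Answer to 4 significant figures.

1.756 m

Volume balance on the tank: A dh/dt = Q_in − 0.03284 √h. At steady state dh/dt = 0:
Q_in = 0.03284 √h_ss ⇒ √h_ss = 0.04352/0.03284 = 1.32521.
h_ss = 1.32521² = 1.75619 m. (Since h₀ = 0.9489 m < h_ss, the level will rise toward this value.)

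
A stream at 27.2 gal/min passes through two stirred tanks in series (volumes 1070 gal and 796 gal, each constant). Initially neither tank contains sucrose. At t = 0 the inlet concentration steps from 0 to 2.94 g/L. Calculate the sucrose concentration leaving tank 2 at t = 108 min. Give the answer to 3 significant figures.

2.42 g/L

Time constants: τᵢ = Vᵢ/Q for each well-mixed tank.
τ₁ = 1070/27.2 = 39.338 min; τ₂ = 796/27.2 = 29.265 min.
Tank 1: C₁ = C_in(1 − e^(−t/τ₁)). Tank 2 (τ₁ ≠ τ₂): C₂ = C_in[1 − (τ₁ e^(−t/τ₁) − τ₂ e^(−t/τ₂))/(τ₁ − τ₂)].
At t = 108: e^(−t/τ₁) = 0.064221, e^(−t/τ₂) = 0.024961.
C₂ = 2.94·[1 − (39.338·0.064221 − 29.265·0.024961)/(10.074)] = 2.94·0.82172 = 2.4159 g/L.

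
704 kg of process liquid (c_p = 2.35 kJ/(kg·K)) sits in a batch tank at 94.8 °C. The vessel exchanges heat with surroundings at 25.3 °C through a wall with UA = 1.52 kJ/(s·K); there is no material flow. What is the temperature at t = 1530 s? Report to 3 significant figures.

Lumped-capacitance energy balance: M c_p dT/dt = UA(T_amb − T).
dT/dt = (T_ss − T)/τ with T_ss = T_amb = 25.300 °C, τ = M c_p/UA = 704·2.35/1.52 = 1088.4 s.
Integrating: T(t) = T_ss + (T₀ − T_ss) e^(−t/τ).
T(1530) = 25.300 + (69.500)·0.24519 = 42.341 °C.

42.3 °C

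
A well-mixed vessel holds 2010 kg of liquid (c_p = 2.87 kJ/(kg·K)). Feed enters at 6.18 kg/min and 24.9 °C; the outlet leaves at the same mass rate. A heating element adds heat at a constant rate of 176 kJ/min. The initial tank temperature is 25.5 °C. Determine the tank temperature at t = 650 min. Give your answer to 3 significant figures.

M c_p dT/dt = ṁ c_p (T_in − T) + Q̇.
τ = M/ṁ = 325.24 min; T_ss = T_in + Q̇/(ṁ c_p) = 24.9 + 176/(6.18·2.87) = 34.823 °C.
This is linear first-order; T(t) = T_ss + (T₀ − T_ss) e^(−t/τ).
T(650) = 34.823 + (-9.3230)·e^(−650/325.24) = 34.823 + (-9.3230)·0.13554 = 33.559 °C.

33.6 °C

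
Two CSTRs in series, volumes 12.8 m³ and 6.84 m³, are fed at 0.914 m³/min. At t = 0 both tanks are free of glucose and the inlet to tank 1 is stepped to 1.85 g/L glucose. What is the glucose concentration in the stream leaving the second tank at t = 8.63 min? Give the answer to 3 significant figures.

0.375 g/L

Each tank obeys Vᵢ dCᵢ/dt = Q(Cᵢ₋₁ − Cᵢ), so τᵢ = Vᵢ/Q.
τ₁ = 12.8/0.914 = 14.004 min; τ₂ = 6.84/0.914 = 7.4836 min.
Tank 1: C₁ = C_in(1 − e^(−t/τ₁)). Tank 2 (τ₁ ≠ τ₂): C₂ = C_in[1 − (τ₁ e^(−t/τ₁) − τ₂ e^(−t/τ₂))/(τ₁ − τ₂)].
At t = 8.63: e^(−t/τ₁) = 0.53997, e^(−t/τ₂) = 0.31563.
C₂ = 1.85·[1 − (14.004·0.53997 − 7.4836·0.31563)/(6.5208)] = 1.85·0.20256 = 0.37473 g/L.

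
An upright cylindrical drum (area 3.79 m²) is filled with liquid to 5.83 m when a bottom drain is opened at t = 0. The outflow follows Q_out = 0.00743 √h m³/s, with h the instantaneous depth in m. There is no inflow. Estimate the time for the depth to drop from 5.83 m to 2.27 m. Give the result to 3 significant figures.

Mass balance (ρ constant): A dh/dt = −0.00743 √h.
∫ h^(−1/2) dh = −(0.00743/A) ∫ dt, giving 2√h = 2√h₀ − (0.00743/A) t.
t = 2A(√h₀ − √h)/0.00743 = 2·3.79·(√5.83 − √2.27)/0.00743
  = 7.5800 × (2.4145 − 1.5067) / 0.00743 = 926.22 s.

926 s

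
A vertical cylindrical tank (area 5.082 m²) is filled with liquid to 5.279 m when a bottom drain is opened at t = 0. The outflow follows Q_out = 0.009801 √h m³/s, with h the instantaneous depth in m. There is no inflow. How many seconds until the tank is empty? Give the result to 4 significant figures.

A dh/dt = −Q_out = −0.009801 √h.
Separate and integrate: 2(√h − √h₀) = −(0.009801/A) t.
Tank is empty when √h = 0: t_empty = 2A√h₀/0.009801.
t_empty = 2·5.082·√5.279/0.009801 = 10.1640·2.29761/0.009801 = 2382.70 s.

2383 s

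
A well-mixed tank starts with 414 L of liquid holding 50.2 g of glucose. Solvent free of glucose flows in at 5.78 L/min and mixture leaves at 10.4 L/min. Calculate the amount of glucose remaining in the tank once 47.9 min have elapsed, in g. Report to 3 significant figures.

8.98 g

Let m(t) be the amount of glucose. Volume: V(t) = V₀ + (Q_in − Q_out) t = 414 − 4.6200 t; V(47.9) = 192.70 L.
No glucose enters, so dm/dt = −Q_out · (m/V).
Separate: dm/m = −Q_out dt/V(t) ⇒ ln(m/m₀) = −(Q_out/(Q_in−Q_out)) ln(V/V₀).
m = m₀ (V₀/V)^(Q_out/(Q_in−Q_out)) = 50.2 × (414/192.70)^(-2.2511) = 8.9761 g.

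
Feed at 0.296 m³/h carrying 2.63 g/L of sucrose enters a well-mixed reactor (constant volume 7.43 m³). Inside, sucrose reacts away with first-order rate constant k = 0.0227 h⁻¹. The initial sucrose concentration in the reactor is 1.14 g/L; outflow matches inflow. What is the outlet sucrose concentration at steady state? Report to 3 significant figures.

1.68 g/L

V dC/dt = Q(C_in − C) − k V C.
At steady state: 0 = Q C_in − (Q + kV) C_ss, so C_ss = Q C_in/(Q + kV).
C_ss = 0.296·2.63/(0.296 + 0.0227·7.43) = 0.77848/0.46466 = 1.6754 g/L.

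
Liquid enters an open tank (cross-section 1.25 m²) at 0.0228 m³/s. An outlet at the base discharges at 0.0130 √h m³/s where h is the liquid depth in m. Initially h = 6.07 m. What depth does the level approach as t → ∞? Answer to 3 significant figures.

3.08 m

Volume balance on the tank: A dh/dt = Q_in − 0.0130 √h. At steady state dh/dt = 0:
Q_in = 0.0130 √h_ss ⇒ √h_ss = 0.0228/0.0130 = 1.7538.
h_ss = 1.7538² = 3.0760 m. (Since h₀ = 6.07 m > h_ss, the level will fall toward this value.)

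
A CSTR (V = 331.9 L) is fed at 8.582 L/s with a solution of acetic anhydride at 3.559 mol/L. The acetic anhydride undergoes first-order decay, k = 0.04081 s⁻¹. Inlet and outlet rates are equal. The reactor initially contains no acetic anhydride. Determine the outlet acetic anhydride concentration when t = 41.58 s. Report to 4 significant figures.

V dC/dt = Q(C_in − C) − k V C.
This is linear with rate a = Q/V + k = 0.0666672 s⁻¹.
C_ss = Q C_in/(Q + kV) = 1.38038 mol/L; C(t) = C_ss + (C₀ − C_ss) e^(−a t).
C(41.58) = 1.38038 + (-1.38038)·e^(−0.0666672·41.58) = 1.38038 + (-1.38038)·0.0625355 = 1.29405 mol/L.

1.294 mol/L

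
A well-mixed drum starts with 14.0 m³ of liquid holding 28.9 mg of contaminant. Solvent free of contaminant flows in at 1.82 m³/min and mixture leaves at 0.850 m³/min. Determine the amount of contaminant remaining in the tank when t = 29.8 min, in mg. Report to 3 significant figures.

Total volume: dV/dt = Q_in − Q_out = 0.97000 m³/min, so V(t) = 14.0 + 0.97000 t and V(29.8) = 42.906 m³.
Species balance (pure solvent in): dm/dt = −Q_out · m/V(t).
Separate: dm/m = −Q_out dt/V(t) ⇒ ln(m/m₀) = −(Q_out/(Q_in−Q_out)) ln(V/V₀).
m = m₀ (V₀/V)^(Q_out/(Q_in−Q_out)) = 28.9 × (14.0/42.906)^(0.87629) = 10.831 mg.

10.8 mg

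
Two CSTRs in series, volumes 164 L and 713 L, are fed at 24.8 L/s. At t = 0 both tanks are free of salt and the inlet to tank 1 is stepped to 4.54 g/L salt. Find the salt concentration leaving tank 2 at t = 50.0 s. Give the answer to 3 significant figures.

Time constants: τᵢ = Vᵢ/Q for each well-mixed tank.
τ₁ = 164/24.8 = 6.6129 s; τ₂ = 713/24.8 = 28.750 s.
Solving the cascade with C₁(0)=C₂(0)=0 gives C₂(t) = C_in[1 − (τ₁ e^(−t/τ₁) − τ₂ e^(−t/τ₂))/(τ₁ − τ₂)].
At t = 50.0: e^(−t/τ₁) = 0.00052037, e^(−t/τ₂) = 0.17567.
C₂ = 4.54·[1 − (6.6129·0.00052037 − 28.750·0.17567)/(-22.137)] = 4.54·0.77200 = 3.5049 g/L.

3.50 g/L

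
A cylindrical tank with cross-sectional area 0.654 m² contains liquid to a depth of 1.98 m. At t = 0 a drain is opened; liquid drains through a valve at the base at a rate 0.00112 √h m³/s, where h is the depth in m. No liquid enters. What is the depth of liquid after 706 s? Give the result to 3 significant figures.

With no inflow, A dh/dt = −0.00112 √h.
This is separable: 2 d(√h)/dt = −0.00112/A, so √h = √h₀ − (0.00112/(2A)) t.
√h = √1.98 − 0.00112·706/(2·0.654) = 1.4071 − 0.60453 = 0.80260.
h = 0.80260² = 0.64416 m.

0.644 m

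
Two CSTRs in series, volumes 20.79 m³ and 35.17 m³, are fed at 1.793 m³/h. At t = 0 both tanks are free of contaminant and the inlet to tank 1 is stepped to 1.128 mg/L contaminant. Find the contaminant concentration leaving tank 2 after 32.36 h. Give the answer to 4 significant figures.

Each tank obeys Vᵢ dCᵢ/dt = Q(Cᵢ₋₁ − Cᵢ), so τᵢ = Vᵢ/Q.
τ₁ = 20.79/1.793 = 11.5951 h; τ₂ = 35.17/1.793 = 19.6152 h.
Tank 1: C₁ = C_in(1 − e^(−t/τ₁)). Tank 2 (τ₁ ≠ τ₂): C₂ = C_in[1 − (τ₁ e^(−t/τ₁) − τ₂ e^(−t/τ₂))/(τ₁ − τ₂)].
At t = 32.36: e^(−t/τ₁) = 0.0613699, e^(−t/τ₂) = 0.192099.
C₂ = 1.128·[1 − (11.5951·0.0613699 − 19.6152·0.192099)/(-8.02008)] = 1.128·0.618898 = 0.698117 mg/L.

0.6981 mg/L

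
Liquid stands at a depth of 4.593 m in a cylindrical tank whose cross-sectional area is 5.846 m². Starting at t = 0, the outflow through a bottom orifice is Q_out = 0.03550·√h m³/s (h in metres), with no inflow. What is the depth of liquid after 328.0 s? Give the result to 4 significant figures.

Mass balance (ρ constant): A dh/dt = −0.03550 √h.
∫ h^(−1/2) dh = −(0.03550/A) ∫ dt, giving 2√h = 2√h₀ − (0.03550/A) t.
√h = √4.593 − 0.03550·328.0/(2·5.846) = 2.14313 − 0.995895 = 1.14723.
h = 1.14723² = 1.31615 m.

1.316 m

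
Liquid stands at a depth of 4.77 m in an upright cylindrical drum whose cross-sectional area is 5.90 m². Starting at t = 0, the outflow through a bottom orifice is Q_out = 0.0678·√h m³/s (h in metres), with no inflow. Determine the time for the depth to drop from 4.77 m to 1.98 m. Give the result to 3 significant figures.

Accumulation of liquid (constant cross-section A): A dh/dt = −0.0678 √h.
This is separable: 2 d(√h)/dt = −0.0678/A, so √h = √h₀ − (0.0678/(2A)) t.
t = 2A(√h₀ − √h)/0.0678 = 2·5.90·(√4.77 − √1.98)/0.0678
  = 11.800 × (2.1840 − 1.4071) / 0.0678 = 135.21 s.

135 s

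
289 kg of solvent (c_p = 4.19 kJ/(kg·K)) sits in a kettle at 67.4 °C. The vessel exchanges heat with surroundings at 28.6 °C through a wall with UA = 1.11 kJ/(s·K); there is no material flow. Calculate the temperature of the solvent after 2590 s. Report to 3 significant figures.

Lumped-capacitance energy balance: M c_p dT/dt = UA(T_amb − T).
dT/dt = (T_ss − T)/τ with T_ss = T_amb = 28.600 °C, τ = M c_p/UA = 289·4.19/1.11 = 1090.9 s.
This is linear first-order; T(t) = T_ss + (T₀ − T_ss) e^(−t/τ).
T(2590) = 28.600 + (38.800)·0.093092 = 32.212 °C.

32.2 °C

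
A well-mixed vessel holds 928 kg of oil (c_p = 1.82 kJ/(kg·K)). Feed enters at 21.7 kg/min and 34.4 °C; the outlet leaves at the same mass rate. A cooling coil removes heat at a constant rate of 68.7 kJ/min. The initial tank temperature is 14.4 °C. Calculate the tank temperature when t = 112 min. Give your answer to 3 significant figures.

M c_p dT/dt = ṁ c_p (T_in − T) − Q̇.
τ = M/ṁ = 42.765 min; T_ss = T_in − Q̇/(ṁ c_p) = 34.4 − 68.7/(21.7·1.82) = 32.660 °C.
T approaches T_ss exponentially: T(t) = T_ss + (T₀ − T_ss) e^(−t/τ).
T(112) = 32.660 + (-18.260)·e^(−112/42.765) = 32.660 + (-18.260)·0.072878 = 31.330 °C.

31.3 °C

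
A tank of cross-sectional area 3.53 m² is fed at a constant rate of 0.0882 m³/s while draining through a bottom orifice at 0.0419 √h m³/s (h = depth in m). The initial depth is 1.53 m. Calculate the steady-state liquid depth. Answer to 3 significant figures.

4.43 m

Volume balance on the tank: A dh/dt = Q_in − 0.0419 √h. At steady state dh/dt = 0:
Q_in = 0.0419 √h_ss ⇒ √h_ss = 0.0882/0.0419 = 2.1050.
h_ss = 2.1050² = 4.4311 m. (Since h₀ = 1.53 m < h_ss, the level will rise toward this value.)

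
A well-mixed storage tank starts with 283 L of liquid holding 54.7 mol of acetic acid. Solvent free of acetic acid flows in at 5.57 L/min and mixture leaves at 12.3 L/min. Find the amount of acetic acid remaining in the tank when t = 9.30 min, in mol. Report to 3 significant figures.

Total volume: dV/dt = Q_in − Q_out = -6.7300 L/min, so V(t) = 283 − 6.7300 t and V(9.30) = 220.41 L.
No acetic acid enters, so dm/dt = −Q_out · (m/V).
Separate: dm/m = −Q_out dt/V(t) ⇒ ln(m/m₀) = −(Q_out/(Q_in−Q_out)) ln(V/V₀).
m = m₀ (V₀/V)^(Q_out/(Q_in−Q_out)) = 54.7 × (283/220.41)^(-1.8276) = 34.641 mol.

34.6 mol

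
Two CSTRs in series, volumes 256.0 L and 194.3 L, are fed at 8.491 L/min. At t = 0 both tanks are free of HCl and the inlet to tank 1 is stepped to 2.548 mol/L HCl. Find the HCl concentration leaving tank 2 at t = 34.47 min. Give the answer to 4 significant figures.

0.9571 mol/L

Time constants: τᵢ = Vᵢ/Q for each well-mixed tank.
τ₁ = 256.0/8.491 = 30.1496 min; τ₂ = 194.3/8.491 = 22.8831 min.
Tank 1: C₁ = C_in(1 − e^(−t/τ₁)). Tank 2 (τ₁ ≠ τ₂): C₂ = C_in[1 − (τ₁ e^(−t/τ₁) − τ₂ e^(−t/τ₂))/(τ₁ − τ₂)].
At t = 34.47: e^(−t/τ₁) = 0.318765, e^(−t/τ₂) = 0.221717.
C₂ = 2.548·[1 − (30.1496·0.318765 − 22.8831·0.221717)/(7.26652)] = 2.548·0.375618 = 0.957074 mol/L.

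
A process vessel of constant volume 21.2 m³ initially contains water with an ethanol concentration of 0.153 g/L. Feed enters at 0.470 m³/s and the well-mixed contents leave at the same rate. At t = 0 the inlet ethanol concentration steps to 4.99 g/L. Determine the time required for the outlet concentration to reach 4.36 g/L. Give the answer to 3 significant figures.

91.9 s

Transient balance on the dissolved component: V dC/dt = Q(C_in − C), so τ = V/Q = 45.106 s.
C(t) = C_in + (C₀ − C_in) e^(−t/τ). Set C = 4.36 and solve for t:
e^(−t/τ) = (C − C_in)/(C₀ − C_in) = (4.36 − 4.99)/(0.153 − 4.99) = 0.13025
t = −τ ln(…) = 45.106 × 2.0383 = 91.942 s.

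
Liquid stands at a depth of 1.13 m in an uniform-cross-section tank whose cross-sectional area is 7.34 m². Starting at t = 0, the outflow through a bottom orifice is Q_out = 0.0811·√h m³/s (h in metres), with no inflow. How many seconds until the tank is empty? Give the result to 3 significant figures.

192 s

A dh/dt = −Q_out = −0.0811 √h.
Separate and integrate: 2(√h − √h₀) = −(0.0811/A) t.
Set h = 0: 2√h₀ = (0.0811/A) t_empty ⇒ t_empty = 2A√h₀/0.0811.
t_empty = 2·7.34·√1.13/0.0811 = 14.680·1.0630/0.0811 = 192.42 s.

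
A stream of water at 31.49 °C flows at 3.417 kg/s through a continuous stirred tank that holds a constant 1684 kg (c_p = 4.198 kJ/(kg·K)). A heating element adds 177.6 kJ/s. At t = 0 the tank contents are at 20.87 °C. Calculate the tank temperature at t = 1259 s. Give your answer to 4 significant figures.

M c_p dT/dt = ṁ c_p (T_in − T) + Q̇.
τ = M/ṁ = 492.830 s; T_ss = T_in + Q̇/(ṁ c_p) = 31.49 + 177.6/(3.417·4.198) = 43.8710 °C.
T approaches T_ss exponentially: T(t) = T_ss + (T₀ − T_ss) e^(−t/τ).
T(1259) = 43.8710 + (-23.0010)·e^(−1259/492.830) = 43.8710 + (-23.0010)·0.0777207 = 42.0833 °C.

42.08 °C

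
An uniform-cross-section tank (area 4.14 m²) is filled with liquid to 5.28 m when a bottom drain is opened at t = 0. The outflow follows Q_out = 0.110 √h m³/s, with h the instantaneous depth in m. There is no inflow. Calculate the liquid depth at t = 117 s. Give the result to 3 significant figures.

With no inflow, A dh/dt = −0.110 √h.
This is separable: 2 d(√h)/dt = −0.110/A, so √h = √h₀ − (0.110/(2A)) t.
√h = √5.28 − 0.110·117/(2·4.14) = 2.2978 − 1.5543 = 0.74348.
h = 0.74348² = 0.55276 m.

0.553 m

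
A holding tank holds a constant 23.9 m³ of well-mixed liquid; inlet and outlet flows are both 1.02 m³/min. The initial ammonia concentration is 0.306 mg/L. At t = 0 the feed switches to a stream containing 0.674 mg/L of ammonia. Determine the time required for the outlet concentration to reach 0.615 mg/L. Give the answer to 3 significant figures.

42.9 min

Mass balance on the solute (V constant): V dC/dt = Q(C_in − C), so τ = V/Q = 23.431 min.
C(t) = C_in + (C₀ − C_in) e^(−t/τ). Set C = 0.615 and solve for t:
e^(−t/τ) = (C − C_in)/(C₀ − C_in) = (0.615 − 0.674)/(0.306 − 0.674) = 0.16033
t = −τ ln(…) = 23.431 × 1.8305 = 42.892 min.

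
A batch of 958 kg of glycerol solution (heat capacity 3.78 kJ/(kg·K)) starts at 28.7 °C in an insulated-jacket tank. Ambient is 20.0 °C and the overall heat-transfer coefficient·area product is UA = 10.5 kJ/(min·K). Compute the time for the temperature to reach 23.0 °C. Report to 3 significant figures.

Lumped-capacitance energy balance: M c_p dT/dt = UA(T_amb − T).
τ = M c_p/UA = 344.88 min; T_ss = T_amb = 20.000 °C.
T(t) = T_ss + (T₀ − T_ss)e^(−t/τ); set T = 23.0:
t = −τ ln[(T − T_ss)/(T₀ − T_ss)] = −344.88 · ln(0.34483) = 367.20 min.

367 min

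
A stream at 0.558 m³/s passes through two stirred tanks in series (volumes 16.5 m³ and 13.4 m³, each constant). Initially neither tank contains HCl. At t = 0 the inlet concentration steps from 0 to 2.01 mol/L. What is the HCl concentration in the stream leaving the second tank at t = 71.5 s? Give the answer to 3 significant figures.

Species balance on tank i: dCᵢ/dt = (Cᵢ₋₁ − Cᵢ)/τᵢ with τᵢ = Vᵢ/Q.
τ₁ = 16.5/0.558 = 29.570 s; τ₂ = 13.4/0.558 = 24.014 s.
Tank 1: C₁ = C_in(1 − e^(−t/τ₁)). Tank 2 (τ₁ ≠ τ₂): C₂ = C_in[1 − (τ₁ e^(−t/τ₁) − τ₂ e^(−t/τ₂))/(τ₁ − τ₂)].
At t = 71.5: e^(−t/τ₁) = 0.089100, e^(−t/τ₂) = 0.050926.
C₂ = 2.01·[1 − (29.570·0.089100 − 24.014·0.050926)/(5.5556)] = 2.01·0.74589 = 1.4992 mol/L.

1.50 mol/L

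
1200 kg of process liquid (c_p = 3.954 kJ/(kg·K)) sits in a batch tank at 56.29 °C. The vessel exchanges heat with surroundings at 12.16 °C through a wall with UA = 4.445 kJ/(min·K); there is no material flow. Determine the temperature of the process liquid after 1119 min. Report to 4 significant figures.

27.63 °C

Lumped-capacitance energy balance: M c_p dT/dt = UA(T_amb − T).
dT/dt = (T_ss − T)/τ with T_ss = T_amb = 12.1600 °C, τ = M c_p/UA = 1200·3.954/4.445 = 1067.45 min.
T approaches T_ss exponentially: T(t) = T_ss + (T₀ − T_ss) e^(−t/τ).
T(1119) = 12.1600 + (44.1300)·0.350535 = 27.6291 °C.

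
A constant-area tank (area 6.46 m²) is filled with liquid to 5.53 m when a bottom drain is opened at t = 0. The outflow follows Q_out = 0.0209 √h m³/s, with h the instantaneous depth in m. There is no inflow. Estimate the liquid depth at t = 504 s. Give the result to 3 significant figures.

2.36 m

With no inflow, A dh/dt = −0.0209 √h.
Separate and integrate: 2(√h − √h₀) = −(0.0209/A) t.
√h = √5.53 − 0.0209·504/(2·6.46) = 2.3516 − 0.81529 = 1.5363.
h = 1.5363² = 2.3602 m.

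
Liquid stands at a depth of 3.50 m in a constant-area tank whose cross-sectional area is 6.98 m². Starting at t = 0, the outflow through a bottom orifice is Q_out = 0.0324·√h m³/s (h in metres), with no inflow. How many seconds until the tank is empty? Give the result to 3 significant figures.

Accumulation of liquid (constant cross-section A): A dh/dt = −0.0324 √h.
∫ h^(−1/2) dh = −(0.0324/A) ∫ dt, giving 2√h = 2√h₀ − (0.0324/A) t.
Set h = 0: 2√h₀ = (0.0324/A) t_empty ⇒ t_empty = 2A√h₀/0.0324.
t_empty = 2·6.98·√3.50/0.0324 = 13.960·1.8708/0.0324 = 806.07 s.

806 s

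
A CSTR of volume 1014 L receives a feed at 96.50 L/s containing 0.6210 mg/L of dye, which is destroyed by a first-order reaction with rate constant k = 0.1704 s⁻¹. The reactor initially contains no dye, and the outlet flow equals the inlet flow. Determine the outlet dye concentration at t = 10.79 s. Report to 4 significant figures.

Species balance: V dC/dt = Q C_in − Q C − k V C.
dC/dt = (Q/V) C_in − (Q/V + k) C; effective rate a = Q/V + k = 0.0951677 + 0.1704 = 0.265568 s⁻¹.
C_ss = Q C_in/(Q + kV) = 0.222539 mg/L; C(t) = C_ss + (C₀ − C_ss) e^(−a t).
C(10.79) = 0.222539 + (-0.222539)·e^(−0.265568·10.79) = 0.222539 + (-0.222539)·0.0569561 = 0.209864 mg/L.

0.2099 mg/L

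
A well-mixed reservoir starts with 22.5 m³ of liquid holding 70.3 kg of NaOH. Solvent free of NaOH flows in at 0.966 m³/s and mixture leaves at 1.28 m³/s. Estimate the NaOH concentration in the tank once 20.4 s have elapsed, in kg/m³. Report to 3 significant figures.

1.11 kg/m³

Let m(t) be the amount of NaOH. Volume: V(t) = V₀ + (Q_in − Q_out) t = 22.5 − 0.31400 t; V(20.4) = 16.094 m³.
Species balance (pure solvent in): dm/dt = −Q_out · m/V(t).
Separate: dm/m = −Q_out dt/V(t) ⇒ ln(m/m₀) = −(Q_out/(Q_in−Q_out)) ln(V/V₀).
m = m₀ (V₀/V)^(Q_out/(Q_in−Q_out)) = 70.3 × (22.5/16.094)^(-4.0764) = 17.939 kg.
C = m/V = 17.939/16.094 = 1.1146 kg/m³.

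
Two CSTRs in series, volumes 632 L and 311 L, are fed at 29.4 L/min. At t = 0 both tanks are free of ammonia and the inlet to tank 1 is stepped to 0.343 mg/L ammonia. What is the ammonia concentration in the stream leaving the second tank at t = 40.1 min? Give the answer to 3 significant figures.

Species balance on tank i: dCᵢ/dt = (Cᵢ₋₁ − Cᵢ)/τᵢ with τᵢ = Vᵢ/Q.
τ₁ = 632/29.4 = 21.497 min; τ₂ = 311/29.4 = 10.578 min.
Tank 1: C₁ = C_in(1 − e^(−t/τ₁)). Tank 2 (τ₁ ≠ τ₂): C₂ = C_in[1 − (τ₁ e^(−t/τ₁) − τ₂ e^(−t/τ₂))/(τ₁ − τ₂)].
At t = 40.1: e^(−t/τ₁) = 0.15483, e^(−t/τ₂) = 0.022577.
C₂ = 0.343·[1 − (21.497·0.15483 − 10.578·0.022577)/(10.918)] = 0.343·0.71703 = 0.24594 mg/L.

0.246 mg/L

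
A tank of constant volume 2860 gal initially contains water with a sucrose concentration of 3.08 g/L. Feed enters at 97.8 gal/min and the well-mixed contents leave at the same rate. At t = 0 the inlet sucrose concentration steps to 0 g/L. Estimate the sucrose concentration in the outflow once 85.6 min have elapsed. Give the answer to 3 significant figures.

0.165 g/L

Accumulation = in − out for the solute gives V dC/dt = Q(C_in − C).
Time constant τ = V/Q = 2860/97.8 = 29.243 min.
C approaches C_in exponentially: C(t) = C_in + (C₀ − C_in) e^(−t/τ).
C(85.6) = 0 + (3.08 − 0)·e^(−85.6/29.243) = 0 + (3.0800)·0.053549 = 0.16493 g/L.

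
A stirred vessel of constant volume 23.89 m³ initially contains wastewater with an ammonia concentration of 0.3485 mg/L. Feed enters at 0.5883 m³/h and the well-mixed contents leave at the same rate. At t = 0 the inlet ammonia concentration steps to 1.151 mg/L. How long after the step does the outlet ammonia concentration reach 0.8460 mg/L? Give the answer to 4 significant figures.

39.29 h

Species balance: V dC/dt = Q(C_in − C) ⇒ τ = V/Q = 40.6085 h.
C(t) = C_in + (C₀ − C_in) e^(−t/τ). Set C = 0.8460 and solve for t:
e^(−t/τ) = (C − C_in)/(C₀ − C_in) = (0.8460 − 1.151)/(0.3485 − 1.151) = 0.380062
t = −τ ln(…) = 40.6085 × 0.967420 = 39.2855 h.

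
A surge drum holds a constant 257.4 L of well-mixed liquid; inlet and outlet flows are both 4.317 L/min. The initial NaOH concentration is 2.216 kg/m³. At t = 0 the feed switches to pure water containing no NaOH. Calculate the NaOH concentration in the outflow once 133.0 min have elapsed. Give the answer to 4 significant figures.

0.2381 kg/m³

Species balance on the tank: V dC/dt = Q(C_in − C).
Rewrite as dC/dt + C/τ = C_in/τ, τ = V/Q = 59.6247 min.
Integrating: C(t) = C_in + (C₀ − C_in) e^(−t/τ).
C(133.0) = 0 + (2.216 − 0)·e^(−133.0/59.6247) = 0 + (2.21600)·0.107462 = 0.238136 kg/m³.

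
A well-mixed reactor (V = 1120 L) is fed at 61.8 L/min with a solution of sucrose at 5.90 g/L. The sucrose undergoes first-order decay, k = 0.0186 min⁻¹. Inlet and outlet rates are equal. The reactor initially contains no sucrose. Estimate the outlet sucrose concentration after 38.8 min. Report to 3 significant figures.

4.16 g/L

V dC/dt = Q(C_in − C) − k V C.
This is linear with rate a = Q/V + k = 0.073779 min⁻¹.
C_ss = Q C_in/(Q + kV) = 4.4126 g/L; C(t) = C_ss + (C₀ − C_ss) e^(−a t).
C(38.8) = 4.4126 + (-4.4126)·e^(−0.073779·38.8) = 4.4126 + (-4.4126)·0.057120 = 4.1605 g/L.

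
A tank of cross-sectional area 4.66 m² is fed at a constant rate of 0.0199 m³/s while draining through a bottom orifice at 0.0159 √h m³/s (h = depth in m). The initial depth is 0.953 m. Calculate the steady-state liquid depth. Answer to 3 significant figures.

1.57 m

A dh/dt = Q_in − 0.0159 √h. Steady state requires inflow = outflow:
Q_in = 0.0159 √h_ss ⇒ √h_ss = 0.0199/0.0159 = 1.2516.
h_ss = 1.2516² = 1.5664 m. (Since h₀ = 0.953 m < h_ss, the level will rise toward this value.)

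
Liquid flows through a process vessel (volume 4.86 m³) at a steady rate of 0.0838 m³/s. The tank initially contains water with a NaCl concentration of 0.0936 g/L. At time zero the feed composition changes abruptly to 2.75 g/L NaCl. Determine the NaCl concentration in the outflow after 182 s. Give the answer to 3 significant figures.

2.63 g/L

Unsteady species balance (constant V, well mixed): V dC/dt = Q(C_in − C).
Rewrite as dC/dt + C/τ = C_in/τ, τ = V/Q = 57.995 s.
C approaches C_in exponentially: C(t) = C_in + (C₀ − C_in) e^(−t/τ).
C(182) = 2.75 + (0.0936 − 2.75)·e^(−182/57.995) = 2.75 + (-2.6564)·0.043361 = 2.6348 g/L.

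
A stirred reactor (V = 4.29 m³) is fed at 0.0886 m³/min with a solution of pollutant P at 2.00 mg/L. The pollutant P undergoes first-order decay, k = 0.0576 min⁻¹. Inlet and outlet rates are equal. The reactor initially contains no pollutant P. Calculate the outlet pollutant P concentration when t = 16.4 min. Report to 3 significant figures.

0.382 mg/L

Accumulation = in − out − consumed: V dC/dt = Q C_in − Q C − k V C.
This is linear with rate a = Q/V + k = 0.078253 min⁻¹.
C_ss = Q C_in/(Q + kV) = 0.52785 mg/L; C(t) = C_ss + (C₀ − C_ss) e^(−a t).
C(16.4) = 0.52785 + (-0.52785)·e^(−0.078253·16.4) = 0.52785 + (-0.52785)·0.27711 = 0.38158 mg/L.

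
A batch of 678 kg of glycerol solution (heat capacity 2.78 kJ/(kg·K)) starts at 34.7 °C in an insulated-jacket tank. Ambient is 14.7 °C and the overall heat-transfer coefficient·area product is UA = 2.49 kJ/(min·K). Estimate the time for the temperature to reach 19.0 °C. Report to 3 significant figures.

1160 min

Energy balance: M c_p dT/dt = −UA(T − T_amb).
τ = M c_p/UA = 756.96 min; T_ss = T_amb = 14.700 °C.
T(t) = T_ss + (T₀ − T_ss)e^(−t/τ); set T = 19.0:
t = −τ ln[(T − T_ss)/(T₀ − T_ss)] = −756.96 · ln(0.21500) = 1163.5 min.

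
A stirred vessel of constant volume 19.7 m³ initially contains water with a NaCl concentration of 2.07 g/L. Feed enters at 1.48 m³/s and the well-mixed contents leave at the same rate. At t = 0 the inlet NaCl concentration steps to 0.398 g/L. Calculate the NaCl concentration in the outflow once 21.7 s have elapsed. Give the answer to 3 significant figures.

0.726 g/L

Accumulation = in − out for the solute gives V dC/dt = Q(C_in − C).
Time constant τ = V/Q = 19.7/1.48 = 13.311 s.
Solution: C(t) = C_in + (C₀ − C_in) e^(−t/τ).
C(21.7) = 0.398 + (2.07 − 0.398)·e^(−21.7/13.311) = 0.398 + (1.6720)·0.19588 = 0.72551 g/L.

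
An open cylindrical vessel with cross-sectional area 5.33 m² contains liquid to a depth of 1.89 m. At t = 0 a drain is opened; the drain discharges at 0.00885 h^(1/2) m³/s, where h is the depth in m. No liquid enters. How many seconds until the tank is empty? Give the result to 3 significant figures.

Volume balance on the tank: A dh/dt = −0.00885 √h.
∫ h^(−1/2) dh = −(0.00885/A) ∫ dt, giving 2√h = 2√h₀ − (0.00885/A) t.
Tank is empty when √h = 0: t_empty = 2A√h₀/0.00885.
t_empty = 2·5.33·√1.89/0.00885 = 10.660·1.3748/0.00885 = 1655.9 s.

1660 s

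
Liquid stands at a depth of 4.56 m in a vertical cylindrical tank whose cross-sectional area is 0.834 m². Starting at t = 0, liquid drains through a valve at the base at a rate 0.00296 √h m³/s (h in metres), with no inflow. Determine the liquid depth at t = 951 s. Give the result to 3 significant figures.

A dh/dt = −Q_out = −0.00296 √h.
This is separable: 2 d(√h)/dt = −0.00296/A, so √h = √h₀ − (0.00296/(2A)) t.
√h = √4.56 − 0.00296·951/(2·0.834) = 2.1354 − 1.6876 = 0.44779.
h = 0.44779² = 0.20052 m.

0.201 m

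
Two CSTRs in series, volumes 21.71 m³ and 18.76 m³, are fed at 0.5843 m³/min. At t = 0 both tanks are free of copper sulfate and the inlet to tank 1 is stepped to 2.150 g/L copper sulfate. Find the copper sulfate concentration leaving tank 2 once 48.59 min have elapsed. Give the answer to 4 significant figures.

Species balance on tank i: dCᵢ/dt = (Cᵢ₋₁ − Cᵢ)/τᵢ with τᵢ = Vᵢ/Q.
τ₁ = 21.71/0.5843 = 37.1556 min; τ₂ = 18.76/0.5843 = 32.1068 min.
Tank 1: C₁ = C_in(1 − e^(−t/τ₁)). Tank 2 (τ₁ ≠ τ₂): C₂ = C_in[1 − (τ₁ e^(−t/τ₁) − τ₂ e^(−t/τ₂))/(τ₁ − τ₂)].
At t = 48.59: e^(−t/τ₁) = 0.270429, e^(−t/τ₂) = 0.220163.
C₂ = 2.150·[1 − (37.1556·0.270429 − 32.1068·0.220163)/(5.04878)] = 2.150·0.409912 = 0.881310 g/L.

0.8813 g/L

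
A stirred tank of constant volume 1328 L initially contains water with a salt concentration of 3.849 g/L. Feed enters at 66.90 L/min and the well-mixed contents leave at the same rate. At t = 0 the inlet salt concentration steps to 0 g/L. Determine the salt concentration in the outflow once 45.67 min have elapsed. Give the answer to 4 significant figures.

Transient balance on the dissolved component: V dC/dt = Q(C_in − C).
Rewrite as dC/dt + C/τ = C_in/τ, τ = V/Q = 19.8505 min.
Integrating: C(t) = C_in + (C₀ − C_in) e^(−t/τ).
C(45.67) = 0 + (3.849 − 0)·e^(−45.67/19.8505) = 0 + (3.84900)·0.100189 = 0.385628 g/L.

0.3856 g/L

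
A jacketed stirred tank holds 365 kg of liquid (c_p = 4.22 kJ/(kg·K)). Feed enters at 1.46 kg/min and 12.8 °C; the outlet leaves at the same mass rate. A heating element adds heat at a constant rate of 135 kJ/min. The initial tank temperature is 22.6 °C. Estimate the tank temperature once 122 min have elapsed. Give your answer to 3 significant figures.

Heat balance on the well-mixed liquid: M c_p dT/dt = ṁ c_p (T_in − T) + 135.
τ = M/ṁ = 250.00 min; T_ss = T_in + Q̇/(ṁ c_p) = 12.8 + 135/(1.46·4.22) = 34.711 °C.
This is linear first-order; T(t) = T_ss + (T₀ − T_ss) e^(−t/τ).
T(122) = 34.711 + (-12.111)·e^(−122/250.00) = 34.711 + (-12.111)·0.61385 = 27.277 °C.

27.3 °C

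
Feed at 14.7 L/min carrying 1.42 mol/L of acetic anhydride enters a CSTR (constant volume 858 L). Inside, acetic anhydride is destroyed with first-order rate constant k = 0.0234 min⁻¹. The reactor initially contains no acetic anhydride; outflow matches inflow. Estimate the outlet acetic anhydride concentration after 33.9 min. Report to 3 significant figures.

Accumulation = in − out − consumed: V dC/dt = Q C_in − Q C − k V C.
dC/dt = (Q/V) C_in − (Q/V + k) C; effective rate a = Q/V + k = 0.017133 + 0.0234 = 0.040533 min⁻¹.
C_ss = Q C_in/(Q + kV) = 0.60022 mol/L; C(t) = C_ss + (C₀ − C_ss) e^(−a t).
C(33.9) = 0.60022 + (-0.60022)·e^(−0.040533·33.9) = 0.60022 + (-0.60022)·0.25308 = 0.44832 mol/L.

0.448 mol/L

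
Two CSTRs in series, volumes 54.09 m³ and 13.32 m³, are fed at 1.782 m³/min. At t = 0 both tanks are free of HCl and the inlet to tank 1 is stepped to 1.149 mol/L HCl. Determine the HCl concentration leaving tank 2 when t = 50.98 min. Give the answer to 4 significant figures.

Each tank obeys Vᵢ dCᵢ/dt = Q(Cᵢ₋₁ − Cᵢ), so τᵢ = Vᵢ/Q.
τ₁ = 54.09/1.782 = 30.3535 min; τ₂ = 13.32/1.782 = 7.47475 min.
Tank 1: C₁ = C_in(1 − e^(−t/τ₁)). Tank 2 (τ₁ ≠ τ₂): C₂ = C_in[1 − (τ₁ e^(−t/τ₁) − τ₂ e^(−t/τ₂))/(τ₁ − τ₂)].
At t = 50.98: e^(−t/τ₁) = 0.186460, e^(−t/τ₂) = 0.00109140.
C₂ = 1.149·[1 − (30.3535·0.186460 − 7.47475·0.00109140)/(22.8788)] = 1.149·0.752979 = 0.865172 mol/L.

0.8652 mol/L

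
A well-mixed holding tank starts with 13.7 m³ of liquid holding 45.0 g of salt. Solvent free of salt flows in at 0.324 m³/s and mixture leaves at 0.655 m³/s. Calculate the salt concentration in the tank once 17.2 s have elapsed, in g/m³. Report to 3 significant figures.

Total volume: dV/dt = Q_in − Q_out = -0.33100 m³/s, so V(t) = 13.7 − 0.33100 t and V(17.2) = 8.0068 m³.
No salt enters, so dm/dt = −Q_out · (m/V).
Separate: dm/m = −Q_out dt/V(t) ⇒ ln(m/m₀) = −(Q_out/(Q_in−Q_out)) ln(V/V₀).
m = m₀ (V₀/V)^(Q_out/(Q_in−Q_out)) = 45.0 × (13.7/8.0068)^(-1.9789) = 15.546 g.
C = m/V = 15.546/8.0068 = 1.9416 g/m³.

1.94 g/m³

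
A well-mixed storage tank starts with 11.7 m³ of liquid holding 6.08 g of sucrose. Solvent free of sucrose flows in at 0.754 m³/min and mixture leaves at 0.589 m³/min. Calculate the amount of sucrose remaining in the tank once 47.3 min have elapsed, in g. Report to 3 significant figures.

Total volume: dV/dt = Q_in − Q_out = 0.16500 m³/min, so V(t) = 11.7 + 0.16500 t and V(47.3) = 19.505 m³.
No sucrose enters, so dm/dt = −Q_out · (m/V).
dm/m = −Q_out dt/(V₀ + 0.16500 t); integrating gives ln(m/m₀) = −(Q_out/(Q_in−Q_out)) ln(V/V₀).
m = m₀ (V₀/V)^(Q_out/(Q_in−Q_out)) = 6.08 × (11.7/19.505)^(3.5697) = 0.98087 g.

0.981 g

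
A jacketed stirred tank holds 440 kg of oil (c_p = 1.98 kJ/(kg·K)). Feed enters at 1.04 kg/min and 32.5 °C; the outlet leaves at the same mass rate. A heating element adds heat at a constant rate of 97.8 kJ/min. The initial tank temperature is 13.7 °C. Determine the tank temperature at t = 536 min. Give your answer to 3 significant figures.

61.3 °C

Energy balance: M c_p dT/dt = ṁ c_p (T_in − T) + 97.8.
Rearrange: dT/dt = (T_ss − T)/τ with τ = M/ṁ = 423.08 min and T_ss = T_in + Q̇/(ṁ c_p) = 79.994 °C.
Integrating: T(t) = T_ss + (T₀ − T_ss) e^(−t/τ).
T(536) = 79.994 + (-66.294)·e^(−536/423.08) = 79.994 + (-66.294)·0.28170 = 61.319 °C.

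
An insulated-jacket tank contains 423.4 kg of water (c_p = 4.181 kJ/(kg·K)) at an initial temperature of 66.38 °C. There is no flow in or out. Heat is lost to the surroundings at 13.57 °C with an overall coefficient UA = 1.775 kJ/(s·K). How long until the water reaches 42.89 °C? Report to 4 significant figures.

586.9 s

Heat balance on the well-mixed liquid: M c_p dT/dt = −UA(T − T_amb).
τ = M c_p/UA = 997.316 s; T_ss = T_amb = 13.5700 °C.
T(t) = T_ss + (T₀ − T_ss)e^(−t/τ); set T = 42.89:
t = −τ ln[(T − T_ss)/(T₀ − T_ss)] = −997.316 · ln(0.555198) = 586.851 s.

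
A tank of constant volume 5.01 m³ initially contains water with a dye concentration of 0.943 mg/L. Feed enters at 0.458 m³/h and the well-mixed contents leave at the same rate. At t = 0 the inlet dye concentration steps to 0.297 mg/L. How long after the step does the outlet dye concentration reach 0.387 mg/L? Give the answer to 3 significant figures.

Species balance: V dC/dt = Q(C_in − C) ⇒ τ = V/Q = 10.939 h.
C(t) = C_in + (C₀ − C_in) e^(−t/τ). Set C = 0.387 and solve for t:
e^(−t/τ) = (C − C_in)/(C₀ − C_in) = (0.387 − 0.297)/(0.943 − 0.297) = 0.13932
t = −τ ln(…) = 10.939 × 1.9710 = 21.560 h.

21.6 h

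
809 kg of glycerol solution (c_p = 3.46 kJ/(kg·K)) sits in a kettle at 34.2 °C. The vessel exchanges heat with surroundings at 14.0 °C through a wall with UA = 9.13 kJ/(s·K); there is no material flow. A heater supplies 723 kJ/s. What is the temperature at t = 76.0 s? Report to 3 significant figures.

47.2 °C

Lumped-capacitance energy balance: M c_p dT/dt = UA(T_amb − T) + Q̇.
dT/dt = (T_ss − T)/τ with T_ss = T_amb + Q̇/UA = 14.0 + 723/9.13 = 93.189 °C, τ = M c_p/UA = 809·3.46/9.13 = 306.59 s.
Integrating: T(t) = T_ss + (T₀ − T_ss) e^(−t/τ).
T(76.0) = 93.189 + (-58.989)·0.78045 = 47.151 °C.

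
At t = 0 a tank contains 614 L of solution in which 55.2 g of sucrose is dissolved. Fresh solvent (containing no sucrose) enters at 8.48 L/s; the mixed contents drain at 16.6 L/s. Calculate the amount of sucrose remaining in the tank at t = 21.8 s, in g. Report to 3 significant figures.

Let m(t) be the amount of sucrose. Volume: V(t) = V₀ + (Q_in − Q_out) t = 614 − 8.1200 t; V(21.8) = 436.98 L.
Solute balance: dm/dt = 0 − Q_out C = −Q_out m/V(t).
dm/m = −Q_out dt/(V₀ − 8.1200 t); integrating gives ln(m/m₀) = −(Q_out/(Q_in−Q_out)) ln(V/V₀).
m = m₀ (V₀/V)^(Q_out/(Q_in−Q_out)) = 55.2 × (614/436.98)^(-2.0443) = 27.541 g.

27.5 g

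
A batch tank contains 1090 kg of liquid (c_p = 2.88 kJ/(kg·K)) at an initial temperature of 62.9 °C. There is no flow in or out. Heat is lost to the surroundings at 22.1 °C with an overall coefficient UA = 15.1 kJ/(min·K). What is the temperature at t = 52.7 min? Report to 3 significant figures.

53.8 °C

Heat balance on the well-mixed liquid: M c_p dT/dt = −UA(T − T_amb).
dT/dt = (T_ss − T)/τ with T_ss = T_amb = 22.100 °C, τ = M c_p/UA = 1090·2.88/15.1 = 207.89 min.
Integrating: T(t) = T_ss + (T₀ − T_ss) e^(−t/τ).
T(52.7) = 22.100 + (40.800)·0.77608 = 53.764 °C.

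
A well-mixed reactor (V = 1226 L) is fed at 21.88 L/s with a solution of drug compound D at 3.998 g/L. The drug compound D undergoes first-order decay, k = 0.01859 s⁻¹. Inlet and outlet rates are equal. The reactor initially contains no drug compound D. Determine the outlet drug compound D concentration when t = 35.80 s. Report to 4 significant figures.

1.427 g/L

V dC/dt = Q(C_in − C) − k V C.
This is linear with rate a = Q/V + k = 0.0364367 s⁻¹.
C_ss = Q C_in/(Q + kV) = 1.95822 g/L; C(t) = C_ss + (C₀ − C_ss) e^(−a t).
C(35.80) = 1.95822 + (-1.95822)·e^(−0.0364367·35.80) = 1.95822 + (-1.95822)·0.271327 = 1.42690 g/L.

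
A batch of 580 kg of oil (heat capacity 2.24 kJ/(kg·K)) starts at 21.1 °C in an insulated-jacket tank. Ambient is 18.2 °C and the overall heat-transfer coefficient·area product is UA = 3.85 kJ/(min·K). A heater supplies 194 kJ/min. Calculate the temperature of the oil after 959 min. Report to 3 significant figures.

65.8 °C

Lumped-capacitance energy balance: M c_p dT/dt = UA(T_amb − T) + Q̇.
dT/dt = (T_ss − T)/τ with T_ss = T_amb + Q̇/UA = 18.2 + 194/3.85 = 68.590 °C, τ = M c_p/UA = 580·2.24/3.85 = 337.45 min.
This is linear first-order; T(t) = T_ss + (T₀ − T_ss) e^(−t/τ).
T(959) = 68.590 + (-47.490)·0.058317 = 65.820 °C.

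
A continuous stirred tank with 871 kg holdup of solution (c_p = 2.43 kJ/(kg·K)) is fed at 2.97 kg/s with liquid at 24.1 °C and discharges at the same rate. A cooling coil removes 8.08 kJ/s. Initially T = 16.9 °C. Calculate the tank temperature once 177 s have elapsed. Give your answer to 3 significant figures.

19.7 °C

M c_p dT/dt = ṁ c_p (T_in − T) − Q̇.
τ = M/ṁ = 293.27 s; T_ss = T_in − Q̇/(ṁ c_p) = 24.1 − 8.08/(2.97·2.43) = 22.980 °C.
Integrating: T(t) = T_ss + (T₀ − T_ss) e^(−t/τ).
T(177) = 22.980 + (-6.0804)·e^(−177/293.27) = 22.980 + (-6.0804)·0.54687 = 19.655 °C.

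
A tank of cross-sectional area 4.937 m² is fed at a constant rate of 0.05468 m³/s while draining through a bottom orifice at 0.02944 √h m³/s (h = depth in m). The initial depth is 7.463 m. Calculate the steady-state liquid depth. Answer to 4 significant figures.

Unsteady balance on liquid volume: A dh/dt = Q_in − 0.02944 √h. At steady state dh/dt = 0:
Q_in = 0.02944 √h_ss ⇒ √h_ss = 0.05468/0.02944 = 1.85734.
h_ss = 1.85734² = 3.44970 m. (Since h₀ = 7.463 m > h_ss, the level will fall toward this value.)

3.450 m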